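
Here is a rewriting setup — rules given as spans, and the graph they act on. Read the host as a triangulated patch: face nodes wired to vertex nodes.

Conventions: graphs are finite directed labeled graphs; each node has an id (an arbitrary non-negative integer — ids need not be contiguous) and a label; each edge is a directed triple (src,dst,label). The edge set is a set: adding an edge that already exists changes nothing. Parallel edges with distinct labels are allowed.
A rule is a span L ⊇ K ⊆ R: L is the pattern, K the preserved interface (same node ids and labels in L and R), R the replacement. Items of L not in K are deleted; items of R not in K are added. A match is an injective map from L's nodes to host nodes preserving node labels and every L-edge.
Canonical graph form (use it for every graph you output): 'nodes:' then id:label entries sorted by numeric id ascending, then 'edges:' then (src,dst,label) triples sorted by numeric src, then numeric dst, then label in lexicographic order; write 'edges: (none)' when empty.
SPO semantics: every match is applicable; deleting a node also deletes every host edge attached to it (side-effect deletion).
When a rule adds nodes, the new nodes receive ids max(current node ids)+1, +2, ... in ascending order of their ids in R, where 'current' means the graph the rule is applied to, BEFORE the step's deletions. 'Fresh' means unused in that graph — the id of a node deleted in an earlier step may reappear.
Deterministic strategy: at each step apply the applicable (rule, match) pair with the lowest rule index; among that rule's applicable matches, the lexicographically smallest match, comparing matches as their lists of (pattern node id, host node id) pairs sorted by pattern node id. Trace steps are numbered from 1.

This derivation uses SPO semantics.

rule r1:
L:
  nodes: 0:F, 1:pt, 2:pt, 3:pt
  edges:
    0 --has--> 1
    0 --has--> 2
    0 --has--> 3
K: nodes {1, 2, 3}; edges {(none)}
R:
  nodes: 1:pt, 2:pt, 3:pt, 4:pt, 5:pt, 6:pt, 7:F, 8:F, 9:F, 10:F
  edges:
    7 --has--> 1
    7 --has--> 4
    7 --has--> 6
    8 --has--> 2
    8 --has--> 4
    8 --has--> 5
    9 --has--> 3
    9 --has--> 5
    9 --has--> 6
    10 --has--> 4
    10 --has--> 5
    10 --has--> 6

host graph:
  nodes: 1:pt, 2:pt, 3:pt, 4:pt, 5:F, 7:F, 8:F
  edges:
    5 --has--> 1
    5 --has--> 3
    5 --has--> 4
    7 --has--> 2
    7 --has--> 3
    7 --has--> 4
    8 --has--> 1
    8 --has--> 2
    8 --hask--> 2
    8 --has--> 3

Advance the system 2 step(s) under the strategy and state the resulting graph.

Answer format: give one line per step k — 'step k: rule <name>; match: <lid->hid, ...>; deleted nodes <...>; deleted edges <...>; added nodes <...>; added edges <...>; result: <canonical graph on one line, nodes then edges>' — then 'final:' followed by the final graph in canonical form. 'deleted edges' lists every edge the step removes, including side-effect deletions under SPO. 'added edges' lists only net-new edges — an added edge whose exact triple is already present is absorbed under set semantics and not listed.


step 1: rule r1; match: 0->5, 1->1, 2->3, 3->4; deleted nodes 5; deleted edges (5,1,has); (5,3,has); (5,4,has); added nodes 9, 10, 11, 12, 13, 14, 15; added edges (12,1,has); (12,9,has); (12,11,has); (13,3,has); (13,9,has); (13,10,has); (14,4,has); (14,10,has); (14,11,has); (15,9,has); (15,10,has); (15,11,has); result: nodes: 1:pt, 2:pt, 3:pt, 4:pt, 7:F, 8:F, 9:pt, 10:pt, 11:pt, 12:F, 13:F, 14:F, 15:F edges: (7,2,has); (7,3,has); (7,4,has); (8,1,has); (8,2,has); (8,2,hask); (8,3,has); (12,1,has); (12,9,has); (12,11,has); (13,3,has); (13,9,has); (13,10,has); (14,4,has); (14,10,has); (14,11,has); (15,9,has); (15,10,has); (15,11,has)
step 2: rule r1; match: 0->7, 1->2, 2->3, 3->4; deleted nodes 7; deleted edges (7,2,has); (7,3,has); (7,4,has); added nodes 16, 17, 18, 19, 20, 21, 22; added edges (19,2,has); (19,16,has); (19,18,has); (20,3,has); (20,16,has); (20,17,has); (21,4,has); (21,17,has); (21,18,has); (22,16,has); (22,17,has); (22,18,has); result: nodes: 1:pt, 2:pt, 3:pt, 4:pt, 8:F, 9:pt, 10:pt, 11:pt, 12:F, 13:F, 14:F, 15:F, 16:pt, 17:pt, 18:pt, 19:F, 20:F, 21:F, 22:F edges: (8,1,has); (8,2,has); (8,2,hask); (8,3,has); (12,1,has); (12,9,has); (12,11,has); (13,3,has); (13,9,has); (13,10,has); (14,4,has); (14,10,has); (14,11,has); (15,9,has); (15,10,has); (15,11,has); (19,2,has); (19,16,has); (19,18,has); (20,3,has); (20,16,has); (20,17,has); (21,4,has); (21,17,has); (21,18,has); (22,16,has); (22,17,has); (22,18,has)
final:
nodes: 1:pt, 2:pt, 3:pt, 4:pt, 8:F, 9:pt, 10:pt, 11:pt, 12:F, 13:F, 14:F, 15:F, 16:pt, 17:pt, 18:pt, 19:F, 20:F, 21:F, 22:F
edges: (8,1,has); (8,2,has); (8,2,hask); (8,3,has); (12,1,has); (12,9,has); (12,11,has); (13,3,has); (13,9,has); (13,10,has); (14,4,has); (14,10,has); (14,11,has); (15,9,has); (15,10,has); (15,11,has); (19,2,has); (19,16,has); (19,18,has); (20,3,has); (20,16,has); (20,17,has); (21,4,has); (21,17,has); (21,18,has); (22,16,has); (22,17,has); (22,18,has)


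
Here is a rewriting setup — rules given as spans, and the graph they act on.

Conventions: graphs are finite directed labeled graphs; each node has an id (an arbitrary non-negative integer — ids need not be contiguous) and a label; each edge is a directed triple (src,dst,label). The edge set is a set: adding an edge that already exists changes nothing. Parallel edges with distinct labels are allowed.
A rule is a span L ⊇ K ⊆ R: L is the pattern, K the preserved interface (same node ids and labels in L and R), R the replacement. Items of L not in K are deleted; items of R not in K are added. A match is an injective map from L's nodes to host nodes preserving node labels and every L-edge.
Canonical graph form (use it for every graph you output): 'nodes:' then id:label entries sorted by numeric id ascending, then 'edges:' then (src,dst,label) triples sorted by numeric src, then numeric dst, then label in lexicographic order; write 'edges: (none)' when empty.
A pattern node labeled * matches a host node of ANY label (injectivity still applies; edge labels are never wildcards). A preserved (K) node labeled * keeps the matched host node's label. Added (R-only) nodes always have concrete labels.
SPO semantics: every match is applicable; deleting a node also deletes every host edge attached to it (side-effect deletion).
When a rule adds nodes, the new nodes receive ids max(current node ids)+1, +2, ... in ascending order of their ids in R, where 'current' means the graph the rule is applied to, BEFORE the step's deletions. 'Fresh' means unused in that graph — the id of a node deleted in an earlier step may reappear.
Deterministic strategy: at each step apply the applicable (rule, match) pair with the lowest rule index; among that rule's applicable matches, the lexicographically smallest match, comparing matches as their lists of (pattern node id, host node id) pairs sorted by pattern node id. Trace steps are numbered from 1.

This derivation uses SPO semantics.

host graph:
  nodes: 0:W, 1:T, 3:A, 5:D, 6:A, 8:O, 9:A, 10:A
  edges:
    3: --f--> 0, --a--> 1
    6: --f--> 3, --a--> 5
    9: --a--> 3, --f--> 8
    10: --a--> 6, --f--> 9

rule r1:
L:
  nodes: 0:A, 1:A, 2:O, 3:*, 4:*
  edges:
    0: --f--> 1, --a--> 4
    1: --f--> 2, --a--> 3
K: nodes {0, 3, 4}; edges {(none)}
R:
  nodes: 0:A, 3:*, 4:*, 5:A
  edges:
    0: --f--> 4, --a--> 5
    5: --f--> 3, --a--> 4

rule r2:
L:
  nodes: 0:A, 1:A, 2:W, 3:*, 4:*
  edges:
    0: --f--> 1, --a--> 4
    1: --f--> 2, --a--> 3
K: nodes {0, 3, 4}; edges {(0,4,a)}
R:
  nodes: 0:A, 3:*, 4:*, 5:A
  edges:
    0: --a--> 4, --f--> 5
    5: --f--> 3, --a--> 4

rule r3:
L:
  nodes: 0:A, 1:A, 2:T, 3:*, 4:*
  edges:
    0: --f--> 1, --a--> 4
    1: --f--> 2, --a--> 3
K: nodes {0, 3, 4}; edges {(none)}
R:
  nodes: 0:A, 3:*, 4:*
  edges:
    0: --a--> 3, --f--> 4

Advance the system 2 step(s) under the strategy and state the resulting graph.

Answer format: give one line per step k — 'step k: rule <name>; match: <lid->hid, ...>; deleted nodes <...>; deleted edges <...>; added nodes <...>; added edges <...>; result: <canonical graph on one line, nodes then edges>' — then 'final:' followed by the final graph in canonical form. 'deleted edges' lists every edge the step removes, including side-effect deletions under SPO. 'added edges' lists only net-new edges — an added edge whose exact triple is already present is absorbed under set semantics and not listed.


step 1: rule r1; match: 0->10, 1->9, 2->8, 3->3, 4->6; deleted nodes 8, 9; deleted edges (9,3,a); (9,8,f); (10,6,a); (10,9,f); added nodes 11; added edges (10,6,f); (10,11,a); (11,3,f); (11,6,a); result: nodes: 0:W, 1:T, 3:A, 5:D, 6:A, 10:A, 11:A edges: (3,0,f); (3,1,a); (6,3,f); (6,5,a); (10,6,f); (10,11,a); (11,3,f); (11,6,a)
step 2: rule r2; match: 0->6, 1->3, 2->0, 3->1, 4->5; deleted nodes 0, 3; deleted edges (3,0,f); (3,1,a); (6,3,f); (11,3,f); added nodes 12; added edges (6,12,f); (12,1,f); (12,5,a); result: nodes: 1:T, 5:D, 6:A, 10:A, 11:A, 12:A edges: (6,5,a); (6,12,f); (10,6,f); (10,11,a); (11,6,a); (12,1,f); (12,5,a)
final:
nodes: 1:T, 5:D, 6:A, 10:A, 11:A, 12:A
edges: (6,5,a); (6,12,f); (10,6,f); (10,11,a); (11,6,a); (12,1,f); (12,5,a)


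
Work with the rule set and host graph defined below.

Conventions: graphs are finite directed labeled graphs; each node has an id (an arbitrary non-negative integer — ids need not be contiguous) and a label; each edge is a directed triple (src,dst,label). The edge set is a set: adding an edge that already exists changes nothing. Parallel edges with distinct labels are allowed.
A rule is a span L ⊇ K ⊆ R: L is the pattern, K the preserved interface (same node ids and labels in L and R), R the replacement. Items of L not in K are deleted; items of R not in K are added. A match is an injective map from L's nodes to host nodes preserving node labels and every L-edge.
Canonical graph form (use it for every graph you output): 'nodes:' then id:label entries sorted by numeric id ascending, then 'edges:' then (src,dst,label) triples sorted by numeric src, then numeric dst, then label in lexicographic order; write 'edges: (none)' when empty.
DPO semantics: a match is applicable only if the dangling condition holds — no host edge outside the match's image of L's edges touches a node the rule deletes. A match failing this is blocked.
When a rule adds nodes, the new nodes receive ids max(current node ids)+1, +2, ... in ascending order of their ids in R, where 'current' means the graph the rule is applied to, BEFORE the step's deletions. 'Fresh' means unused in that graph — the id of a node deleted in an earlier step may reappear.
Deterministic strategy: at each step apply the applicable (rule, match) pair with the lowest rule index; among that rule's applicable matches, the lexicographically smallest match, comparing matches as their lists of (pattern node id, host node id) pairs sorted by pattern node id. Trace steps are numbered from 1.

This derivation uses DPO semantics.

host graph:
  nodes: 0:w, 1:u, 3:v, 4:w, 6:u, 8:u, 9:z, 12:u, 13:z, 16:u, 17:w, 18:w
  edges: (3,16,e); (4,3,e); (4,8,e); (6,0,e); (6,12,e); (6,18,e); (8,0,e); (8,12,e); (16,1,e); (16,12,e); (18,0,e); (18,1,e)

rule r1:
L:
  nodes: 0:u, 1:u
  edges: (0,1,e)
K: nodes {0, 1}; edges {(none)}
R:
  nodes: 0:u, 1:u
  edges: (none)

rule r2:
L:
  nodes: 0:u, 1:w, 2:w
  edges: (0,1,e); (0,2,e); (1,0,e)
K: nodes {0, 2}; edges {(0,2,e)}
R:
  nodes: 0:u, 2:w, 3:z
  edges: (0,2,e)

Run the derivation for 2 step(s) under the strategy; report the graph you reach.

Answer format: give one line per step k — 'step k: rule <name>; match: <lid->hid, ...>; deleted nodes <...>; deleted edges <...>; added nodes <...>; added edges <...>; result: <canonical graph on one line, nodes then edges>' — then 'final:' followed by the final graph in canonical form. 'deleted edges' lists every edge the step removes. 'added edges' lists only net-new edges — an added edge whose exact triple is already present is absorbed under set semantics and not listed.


step 1: rule r1; match: 0->6, 1->12; deleted nodes (none); deleted edges (6,12,e); added nodes (none); added edges (none); result: nodes: 0:w, 1:u, 3:v, 4:w, 6:u, 8:u, 9:z, 12:u, 13:z, 16:u, 17:w, 18:w edges: (3,16,e); (4,3,e); (4,8,e); (6,0,e); (6,18,e); (8,0,e); (8,12,e); (16,1,e); (16,12,e); (18,0,e); (18,1,e)
step 2: rule r1; match: 0->8, 1->12; deleted nodes (none); deleted edges (8,12,e); added nodes (none); added edges (none); result: nodes: 0:w, 1:u, 3:v, 4:w, 6:u, 8:u, 9:z, 12:u, 13:z, 16:u, 17:w, 18:w edges: (3,16,e); (4,3,e); (4,8,e); (6,0,e); (6,18,e); (8,0,e); (16,1,e); (16,12,e); (18,0,e); (18,1,e)
final:
nodes: 0:w, 1:u, 3:v, 4:w, 6:u, 8:u, 9:z, 12:u, 13:z, 16:u, 17:w, 18:w
edges: (3,16,e); (4,3,e); (4,8,e); (6,0,e); (6,18,e); (8,0,e); (16,1,e); (16,12,e); (18,0,e); (18,1,e)


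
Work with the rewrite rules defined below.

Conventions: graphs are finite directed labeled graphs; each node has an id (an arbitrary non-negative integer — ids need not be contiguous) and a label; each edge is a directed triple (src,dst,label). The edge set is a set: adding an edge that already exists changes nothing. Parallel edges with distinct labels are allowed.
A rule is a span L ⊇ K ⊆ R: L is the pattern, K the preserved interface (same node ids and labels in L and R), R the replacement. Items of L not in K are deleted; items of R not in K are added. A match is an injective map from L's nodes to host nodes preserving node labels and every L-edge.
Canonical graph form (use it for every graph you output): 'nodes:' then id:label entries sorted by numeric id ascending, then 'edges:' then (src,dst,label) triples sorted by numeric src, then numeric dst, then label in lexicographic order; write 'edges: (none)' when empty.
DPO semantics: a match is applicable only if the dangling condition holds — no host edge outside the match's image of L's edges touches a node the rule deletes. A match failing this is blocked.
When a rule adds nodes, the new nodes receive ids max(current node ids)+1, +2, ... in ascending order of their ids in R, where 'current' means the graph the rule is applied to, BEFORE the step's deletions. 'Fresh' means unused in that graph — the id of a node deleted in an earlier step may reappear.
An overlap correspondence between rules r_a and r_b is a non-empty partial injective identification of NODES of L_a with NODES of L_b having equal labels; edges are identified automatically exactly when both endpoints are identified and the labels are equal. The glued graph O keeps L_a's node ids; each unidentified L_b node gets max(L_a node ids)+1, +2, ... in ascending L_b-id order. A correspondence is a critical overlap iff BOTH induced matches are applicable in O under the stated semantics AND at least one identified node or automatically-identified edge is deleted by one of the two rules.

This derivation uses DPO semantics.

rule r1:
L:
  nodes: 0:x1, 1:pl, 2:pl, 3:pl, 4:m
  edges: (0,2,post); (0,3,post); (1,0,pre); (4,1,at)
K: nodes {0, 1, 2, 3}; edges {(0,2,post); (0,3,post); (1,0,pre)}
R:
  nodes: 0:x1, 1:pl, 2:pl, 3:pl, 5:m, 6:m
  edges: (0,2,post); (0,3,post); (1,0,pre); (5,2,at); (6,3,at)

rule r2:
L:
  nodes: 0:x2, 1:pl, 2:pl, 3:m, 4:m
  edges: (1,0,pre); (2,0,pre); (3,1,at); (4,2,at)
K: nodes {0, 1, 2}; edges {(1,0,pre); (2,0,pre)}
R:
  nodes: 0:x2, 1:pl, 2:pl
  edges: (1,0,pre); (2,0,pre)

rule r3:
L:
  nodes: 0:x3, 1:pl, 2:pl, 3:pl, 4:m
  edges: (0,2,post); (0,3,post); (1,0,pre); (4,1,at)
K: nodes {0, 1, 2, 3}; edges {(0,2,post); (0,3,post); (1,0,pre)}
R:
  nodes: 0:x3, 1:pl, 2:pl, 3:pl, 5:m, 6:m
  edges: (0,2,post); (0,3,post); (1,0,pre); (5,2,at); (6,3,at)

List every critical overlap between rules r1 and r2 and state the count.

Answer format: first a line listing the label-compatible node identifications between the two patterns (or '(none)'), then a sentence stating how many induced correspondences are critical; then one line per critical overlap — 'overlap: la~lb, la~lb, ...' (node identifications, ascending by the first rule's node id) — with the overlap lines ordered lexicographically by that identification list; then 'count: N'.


label-compatible node identifications between L(r1) and L(r2): 1~1, 1~2, 2~1, 2~2, 3~1, 3~2, 4~3, 4~4
6 of the induced correspondences are critical overlaps of r1 and r2.
overlap: 1~1, 2~2, 4~3
overlap: 1~1, 3~2, 4~3
overlap: 1~1, 4~3
overlap: 1~2, 2~1, 4~4
overlap: 1~2, 3~1, 4~4
overlap: 1~2, 4~4
count: 6


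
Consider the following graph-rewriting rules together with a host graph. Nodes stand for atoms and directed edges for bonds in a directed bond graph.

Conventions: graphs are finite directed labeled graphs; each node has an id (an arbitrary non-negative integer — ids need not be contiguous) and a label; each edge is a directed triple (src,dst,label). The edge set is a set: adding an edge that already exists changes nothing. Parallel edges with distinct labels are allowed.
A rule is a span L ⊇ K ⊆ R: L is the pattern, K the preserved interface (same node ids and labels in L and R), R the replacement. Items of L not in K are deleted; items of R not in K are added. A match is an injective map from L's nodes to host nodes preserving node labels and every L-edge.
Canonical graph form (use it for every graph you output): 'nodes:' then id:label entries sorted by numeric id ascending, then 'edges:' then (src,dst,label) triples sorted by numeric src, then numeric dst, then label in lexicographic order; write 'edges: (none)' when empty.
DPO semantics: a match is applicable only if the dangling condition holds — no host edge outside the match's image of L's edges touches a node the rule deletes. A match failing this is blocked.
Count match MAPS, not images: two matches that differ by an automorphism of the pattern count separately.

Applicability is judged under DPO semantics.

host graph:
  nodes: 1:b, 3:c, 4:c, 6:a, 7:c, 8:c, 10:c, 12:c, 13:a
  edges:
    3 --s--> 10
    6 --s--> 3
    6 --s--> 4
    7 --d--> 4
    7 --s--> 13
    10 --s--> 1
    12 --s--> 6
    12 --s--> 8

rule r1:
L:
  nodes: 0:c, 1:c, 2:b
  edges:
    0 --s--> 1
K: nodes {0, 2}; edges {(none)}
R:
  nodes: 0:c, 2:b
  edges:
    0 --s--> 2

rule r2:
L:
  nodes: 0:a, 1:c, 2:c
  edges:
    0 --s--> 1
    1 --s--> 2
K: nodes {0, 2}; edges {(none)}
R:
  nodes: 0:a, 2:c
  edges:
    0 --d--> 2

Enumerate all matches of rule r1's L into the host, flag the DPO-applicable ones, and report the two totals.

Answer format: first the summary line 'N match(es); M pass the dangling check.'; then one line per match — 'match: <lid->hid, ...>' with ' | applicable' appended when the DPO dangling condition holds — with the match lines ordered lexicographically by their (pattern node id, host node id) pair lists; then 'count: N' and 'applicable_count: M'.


2 match(es); 1 pass the dangling check.
match: 0->3, 1->10, 2->1
match: 0->12, 1->8, 2->1 | applicable
count: 2
applicable_count: 1


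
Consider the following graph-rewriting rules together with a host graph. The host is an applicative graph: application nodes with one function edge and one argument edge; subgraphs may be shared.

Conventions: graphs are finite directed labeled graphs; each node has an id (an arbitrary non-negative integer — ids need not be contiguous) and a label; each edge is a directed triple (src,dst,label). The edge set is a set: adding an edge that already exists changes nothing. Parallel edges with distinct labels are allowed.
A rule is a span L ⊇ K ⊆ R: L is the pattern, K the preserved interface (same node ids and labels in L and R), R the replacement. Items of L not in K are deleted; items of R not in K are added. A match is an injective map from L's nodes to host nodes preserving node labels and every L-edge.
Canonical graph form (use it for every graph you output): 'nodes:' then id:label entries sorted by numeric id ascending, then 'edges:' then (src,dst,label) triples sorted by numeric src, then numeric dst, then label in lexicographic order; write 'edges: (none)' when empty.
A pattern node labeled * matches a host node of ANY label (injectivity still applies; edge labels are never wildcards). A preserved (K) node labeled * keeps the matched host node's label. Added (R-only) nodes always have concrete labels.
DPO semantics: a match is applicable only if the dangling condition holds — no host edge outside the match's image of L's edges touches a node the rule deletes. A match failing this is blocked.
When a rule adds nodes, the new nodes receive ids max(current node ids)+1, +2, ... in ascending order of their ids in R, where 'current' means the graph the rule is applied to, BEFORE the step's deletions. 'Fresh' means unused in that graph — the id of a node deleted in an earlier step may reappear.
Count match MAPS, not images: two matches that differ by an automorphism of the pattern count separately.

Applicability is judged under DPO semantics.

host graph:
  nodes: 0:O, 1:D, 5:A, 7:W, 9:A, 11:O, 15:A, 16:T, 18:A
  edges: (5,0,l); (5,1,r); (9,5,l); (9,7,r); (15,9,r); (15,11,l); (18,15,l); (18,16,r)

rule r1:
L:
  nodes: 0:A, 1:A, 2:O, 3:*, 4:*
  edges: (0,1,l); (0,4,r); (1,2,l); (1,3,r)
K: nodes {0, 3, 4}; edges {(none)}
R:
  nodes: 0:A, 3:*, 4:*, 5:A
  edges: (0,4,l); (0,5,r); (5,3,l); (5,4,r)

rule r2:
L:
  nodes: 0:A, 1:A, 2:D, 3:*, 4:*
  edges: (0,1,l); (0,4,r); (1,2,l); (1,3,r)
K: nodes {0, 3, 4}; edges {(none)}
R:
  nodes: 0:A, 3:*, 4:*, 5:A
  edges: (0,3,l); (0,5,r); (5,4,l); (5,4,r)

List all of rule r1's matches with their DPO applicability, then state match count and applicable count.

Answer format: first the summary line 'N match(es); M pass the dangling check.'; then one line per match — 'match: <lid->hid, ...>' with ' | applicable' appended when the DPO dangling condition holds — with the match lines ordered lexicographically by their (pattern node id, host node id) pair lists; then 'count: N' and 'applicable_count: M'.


2 match(es); 2 pass the dangling check.
match: 0->9, 1->5, 2->0, 3->1, 4->7 | applicable
match: 0->18, 1->15, 2->11, 3->9, 4->16 | applicable
count: 2
applicable_count: 2


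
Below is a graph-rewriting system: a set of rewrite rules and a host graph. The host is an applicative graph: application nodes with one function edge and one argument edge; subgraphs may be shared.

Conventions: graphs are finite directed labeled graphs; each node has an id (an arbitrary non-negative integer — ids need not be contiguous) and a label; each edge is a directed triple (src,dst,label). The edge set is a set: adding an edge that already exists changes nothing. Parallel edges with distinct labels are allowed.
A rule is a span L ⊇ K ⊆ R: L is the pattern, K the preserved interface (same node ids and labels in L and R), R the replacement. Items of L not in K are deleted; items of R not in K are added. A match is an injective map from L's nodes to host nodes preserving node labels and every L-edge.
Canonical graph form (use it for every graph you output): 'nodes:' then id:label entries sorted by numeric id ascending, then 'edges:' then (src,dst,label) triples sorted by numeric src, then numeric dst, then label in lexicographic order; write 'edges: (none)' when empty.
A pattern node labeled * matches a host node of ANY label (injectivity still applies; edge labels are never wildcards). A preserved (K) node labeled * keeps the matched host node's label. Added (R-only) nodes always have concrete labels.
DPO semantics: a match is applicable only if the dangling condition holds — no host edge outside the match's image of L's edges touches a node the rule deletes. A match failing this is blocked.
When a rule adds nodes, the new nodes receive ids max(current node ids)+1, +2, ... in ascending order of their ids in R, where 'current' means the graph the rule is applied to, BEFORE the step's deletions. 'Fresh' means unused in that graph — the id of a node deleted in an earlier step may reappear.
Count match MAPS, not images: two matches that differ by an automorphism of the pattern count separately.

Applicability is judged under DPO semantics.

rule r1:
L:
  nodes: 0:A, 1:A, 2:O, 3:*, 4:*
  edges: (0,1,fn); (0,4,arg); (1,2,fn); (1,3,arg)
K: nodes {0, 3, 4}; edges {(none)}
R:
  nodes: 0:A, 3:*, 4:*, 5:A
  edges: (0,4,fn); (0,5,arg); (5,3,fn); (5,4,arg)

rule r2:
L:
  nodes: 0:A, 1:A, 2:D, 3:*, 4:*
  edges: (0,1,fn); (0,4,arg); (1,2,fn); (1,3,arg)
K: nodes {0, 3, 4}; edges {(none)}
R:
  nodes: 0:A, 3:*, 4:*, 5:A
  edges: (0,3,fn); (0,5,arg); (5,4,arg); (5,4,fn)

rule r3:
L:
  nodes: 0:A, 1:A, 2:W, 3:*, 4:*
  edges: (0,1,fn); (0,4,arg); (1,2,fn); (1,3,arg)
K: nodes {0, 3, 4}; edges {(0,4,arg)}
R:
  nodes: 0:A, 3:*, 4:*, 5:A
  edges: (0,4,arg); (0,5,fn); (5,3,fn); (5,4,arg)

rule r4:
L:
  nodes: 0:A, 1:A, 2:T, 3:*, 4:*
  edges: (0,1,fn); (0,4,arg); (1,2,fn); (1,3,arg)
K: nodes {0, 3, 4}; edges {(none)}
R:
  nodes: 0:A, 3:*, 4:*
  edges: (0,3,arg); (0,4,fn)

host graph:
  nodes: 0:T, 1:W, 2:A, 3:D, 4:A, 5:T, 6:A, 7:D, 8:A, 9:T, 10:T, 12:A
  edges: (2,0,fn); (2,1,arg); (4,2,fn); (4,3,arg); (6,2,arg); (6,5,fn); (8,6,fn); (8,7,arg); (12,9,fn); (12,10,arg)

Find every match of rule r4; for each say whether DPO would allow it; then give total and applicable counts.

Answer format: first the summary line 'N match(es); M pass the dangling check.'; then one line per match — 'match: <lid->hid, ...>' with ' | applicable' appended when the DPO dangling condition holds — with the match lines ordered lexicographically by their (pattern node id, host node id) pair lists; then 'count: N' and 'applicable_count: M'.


2 match(es); 1 pass the dangling check.
match: 0->4, 1->2, 2->0, 3->1, 4->3
match: 0->8, 1->6, 2->5, 3->2, 4->7 | applicable
count: 2
applicable_count: 1


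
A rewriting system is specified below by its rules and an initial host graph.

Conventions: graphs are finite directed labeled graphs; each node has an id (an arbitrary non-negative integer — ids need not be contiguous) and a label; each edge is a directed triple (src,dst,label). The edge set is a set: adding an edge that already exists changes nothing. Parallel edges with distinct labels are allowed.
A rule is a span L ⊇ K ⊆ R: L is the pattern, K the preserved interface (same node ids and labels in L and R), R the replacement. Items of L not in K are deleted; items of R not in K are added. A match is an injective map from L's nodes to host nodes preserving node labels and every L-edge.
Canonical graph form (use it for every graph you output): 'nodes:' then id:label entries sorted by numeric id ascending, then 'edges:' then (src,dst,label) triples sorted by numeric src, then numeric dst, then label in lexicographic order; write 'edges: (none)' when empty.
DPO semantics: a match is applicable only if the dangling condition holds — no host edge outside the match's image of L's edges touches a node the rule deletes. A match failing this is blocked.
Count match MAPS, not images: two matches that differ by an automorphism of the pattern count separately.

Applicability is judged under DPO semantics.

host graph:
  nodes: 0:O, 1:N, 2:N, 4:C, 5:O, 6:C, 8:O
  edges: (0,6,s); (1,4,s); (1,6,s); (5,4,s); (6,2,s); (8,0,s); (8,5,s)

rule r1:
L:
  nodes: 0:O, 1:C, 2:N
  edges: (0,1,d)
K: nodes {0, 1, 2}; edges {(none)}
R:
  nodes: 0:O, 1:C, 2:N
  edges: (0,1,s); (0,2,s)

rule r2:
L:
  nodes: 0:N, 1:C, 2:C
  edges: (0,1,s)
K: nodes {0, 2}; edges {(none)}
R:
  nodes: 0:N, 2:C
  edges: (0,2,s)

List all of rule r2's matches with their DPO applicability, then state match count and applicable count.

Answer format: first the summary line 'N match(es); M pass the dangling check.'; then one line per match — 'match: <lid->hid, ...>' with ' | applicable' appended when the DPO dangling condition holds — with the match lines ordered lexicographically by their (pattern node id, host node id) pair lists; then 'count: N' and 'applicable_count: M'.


2 match(es); 0 pass the dangling check.
match: 0->1, 1->4, 2->6
match: 0->1, 1->6, 2->4
count: 2
applicable_count: 0


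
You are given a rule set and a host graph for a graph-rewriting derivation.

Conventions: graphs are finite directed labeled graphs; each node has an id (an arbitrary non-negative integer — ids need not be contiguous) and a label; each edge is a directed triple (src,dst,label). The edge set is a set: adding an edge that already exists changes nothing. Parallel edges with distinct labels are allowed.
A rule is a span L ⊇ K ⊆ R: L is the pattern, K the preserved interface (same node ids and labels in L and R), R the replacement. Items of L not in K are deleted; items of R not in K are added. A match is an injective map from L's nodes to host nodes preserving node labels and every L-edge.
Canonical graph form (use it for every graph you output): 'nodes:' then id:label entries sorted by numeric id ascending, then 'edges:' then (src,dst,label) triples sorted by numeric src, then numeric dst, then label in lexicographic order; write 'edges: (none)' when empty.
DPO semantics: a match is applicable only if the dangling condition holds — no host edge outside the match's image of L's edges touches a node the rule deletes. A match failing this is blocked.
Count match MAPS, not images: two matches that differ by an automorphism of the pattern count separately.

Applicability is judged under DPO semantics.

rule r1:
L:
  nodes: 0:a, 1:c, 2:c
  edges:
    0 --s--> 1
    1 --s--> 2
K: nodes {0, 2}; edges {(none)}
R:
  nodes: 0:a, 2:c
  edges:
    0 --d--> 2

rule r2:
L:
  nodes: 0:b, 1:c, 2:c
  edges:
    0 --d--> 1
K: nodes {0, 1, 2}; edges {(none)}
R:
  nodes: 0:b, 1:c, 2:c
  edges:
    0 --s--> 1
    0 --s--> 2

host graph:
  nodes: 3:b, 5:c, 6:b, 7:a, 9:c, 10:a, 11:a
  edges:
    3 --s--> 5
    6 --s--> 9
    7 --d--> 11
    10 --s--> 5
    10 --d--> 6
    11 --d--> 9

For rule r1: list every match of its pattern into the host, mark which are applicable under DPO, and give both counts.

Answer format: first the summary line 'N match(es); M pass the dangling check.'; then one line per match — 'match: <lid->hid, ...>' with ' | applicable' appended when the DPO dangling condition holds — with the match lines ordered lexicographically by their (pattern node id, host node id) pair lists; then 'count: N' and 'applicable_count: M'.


0 match(es); 0 pass the dangling check.
count: 0
applicable_count: 0


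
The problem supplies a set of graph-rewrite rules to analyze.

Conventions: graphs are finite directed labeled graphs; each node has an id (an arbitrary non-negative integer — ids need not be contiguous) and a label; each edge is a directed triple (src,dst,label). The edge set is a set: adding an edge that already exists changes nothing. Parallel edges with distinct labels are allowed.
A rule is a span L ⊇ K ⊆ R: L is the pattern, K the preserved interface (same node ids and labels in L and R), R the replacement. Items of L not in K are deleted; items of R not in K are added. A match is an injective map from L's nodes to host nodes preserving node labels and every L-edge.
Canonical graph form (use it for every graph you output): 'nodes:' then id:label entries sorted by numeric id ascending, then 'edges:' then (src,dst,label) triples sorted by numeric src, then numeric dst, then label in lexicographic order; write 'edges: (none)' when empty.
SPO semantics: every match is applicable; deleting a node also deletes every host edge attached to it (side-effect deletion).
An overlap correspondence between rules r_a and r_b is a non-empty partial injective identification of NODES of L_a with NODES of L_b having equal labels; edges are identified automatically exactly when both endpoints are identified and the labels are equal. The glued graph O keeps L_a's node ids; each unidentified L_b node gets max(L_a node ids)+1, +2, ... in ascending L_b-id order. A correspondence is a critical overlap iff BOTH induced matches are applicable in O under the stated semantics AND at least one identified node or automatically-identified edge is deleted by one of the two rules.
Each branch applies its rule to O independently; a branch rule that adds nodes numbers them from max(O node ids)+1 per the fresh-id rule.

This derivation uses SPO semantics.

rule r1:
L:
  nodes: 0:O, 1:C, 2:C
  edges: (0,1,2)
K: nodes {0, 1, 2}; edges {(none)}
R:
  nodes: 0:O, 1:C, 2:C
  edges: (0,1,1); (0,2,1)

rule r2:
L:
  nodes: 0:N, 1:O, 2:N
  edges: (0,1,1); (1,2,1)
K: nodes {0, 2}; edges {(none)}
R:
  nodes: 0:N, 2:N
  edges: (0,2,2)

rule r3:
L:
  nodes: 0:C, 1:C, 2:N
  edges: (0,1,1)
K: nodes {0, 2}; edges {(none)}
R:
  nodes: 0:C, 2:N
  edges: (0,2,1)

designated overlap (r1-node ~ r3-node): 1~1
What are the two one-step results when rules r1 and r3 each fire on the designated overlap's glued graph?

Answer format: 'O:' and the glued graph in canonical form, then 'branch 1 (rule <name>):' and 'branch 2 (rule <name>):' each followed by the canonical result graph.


O:
nodes: 0:O, 1:C, 2:C, 3:C, 4:N
edges: (0,1,2); (3,1,1)
branch 1 (rule r1):
nodes: 0:O, 1:C, 2:C, 3:C, 4:N
edges: (0,1,1); (0,2,1); (3,1,1)
branch 2 (rule r3):
nodes: 0:O, 2:C, 3:C, 4:N
edges: (3,4,1)


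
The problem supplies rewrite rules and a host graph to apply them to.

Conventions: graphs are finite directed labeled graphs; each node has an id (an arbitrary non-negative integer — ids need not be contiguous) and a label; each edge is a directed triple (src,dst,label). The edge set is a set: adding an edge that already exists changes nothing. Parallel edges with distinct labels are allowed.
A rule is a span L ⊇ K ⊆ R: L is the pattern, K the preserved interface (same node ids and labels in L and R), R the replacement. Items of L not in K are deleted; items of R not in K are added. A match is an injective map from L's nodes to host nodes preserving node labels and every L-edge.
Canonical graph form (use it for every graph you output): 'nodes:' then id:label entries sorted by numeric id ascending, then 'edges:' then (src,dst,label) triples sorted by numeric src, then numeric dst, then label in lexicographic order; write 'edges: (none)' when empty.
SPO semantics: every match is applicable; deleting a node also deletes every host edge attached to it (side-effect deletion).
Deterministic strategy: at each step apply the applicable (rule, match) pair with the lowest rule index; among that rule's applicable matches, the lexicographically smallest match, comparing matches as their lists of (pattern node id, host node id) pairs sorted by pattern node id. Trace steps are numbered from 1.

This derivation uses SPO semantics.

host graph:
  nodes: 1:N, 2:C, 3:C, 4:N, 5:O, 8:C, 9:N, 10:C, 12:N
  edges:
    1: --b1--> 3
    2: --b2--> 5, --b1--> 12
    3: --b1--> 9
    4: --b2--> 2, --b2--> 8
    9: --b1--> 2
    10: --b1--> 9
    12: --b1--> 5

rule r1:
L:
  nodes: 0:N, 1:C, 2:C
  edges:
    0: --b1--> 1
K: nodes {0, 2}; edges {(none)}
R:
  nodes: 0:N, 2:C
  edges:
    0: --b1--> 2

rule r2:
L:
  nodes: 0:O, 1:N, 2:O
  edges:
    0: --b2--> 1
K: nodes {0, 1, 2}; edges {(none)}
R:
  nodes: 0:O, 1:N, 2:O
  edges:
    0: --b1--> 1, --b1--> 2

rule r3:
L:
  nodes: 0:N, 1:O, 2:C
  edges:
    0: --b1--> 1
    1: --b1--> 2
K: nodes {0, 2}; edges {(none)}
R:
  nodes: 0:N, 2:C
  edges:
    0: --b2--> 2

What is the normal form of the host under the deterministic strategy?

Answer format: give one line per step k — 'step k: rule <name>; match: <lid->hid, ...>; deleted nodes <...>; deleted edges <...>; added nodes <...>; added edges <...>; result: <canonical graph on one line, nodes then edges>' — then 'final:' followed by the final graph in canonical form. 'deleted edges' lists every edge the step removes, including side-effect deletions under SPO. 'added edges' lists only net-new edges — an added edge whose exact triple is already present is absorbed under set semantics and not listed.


step 1: rule r1; match: 0->1, 1->3, 2->2; deleted nodes 3; deleted edges (1,3,b1); (3,9,b1); added nodes (none); added edges (1,2,b1); result: nodes: 1:N, 2:C, 4:N, 5:O, 8:C, 9:N, 10:C, 12:N edges: (1,2,b1); (2,5,b2); (2,12,b1); (4,2,b2); (4,8,b2); (9,2,b1); (10,9,b1); (12,5,b1)
step 2: rule r1; match: 0->1, 1->2, 2->8; deleted nodes 2; deleted edges (1,2,b1); (2,5,b2); (2,12,b1); (4,2,b2); (9,2,b1); added nodes (none); added edges (1,8,b1); result: nodes: 1:N, 4:N, 5:O, 8:C, 9:N, 10:C, 12:N edges: (1,8,b1); (4,8,b2); (10,9,b1); (12,5,b1)
step 3: rule r1; match: 0->1, 1->8, 2->10; deleted nodes 8; deleted edges (1,8,b1); (4,8,b2); added nodes (none); added edges (1,10,b1); result: nodes: 1:N, 4:N, 5:O, 9:N, 10:C, 12:N edges: (1,10,b1); (10,9,b1); (12,5,b1)
final:
nodes: 1:N, 4:N, 5:O, 9:N, 10:C, 12:N
edges: (1,10,b1); (10,9,b1); (12,5,b1)


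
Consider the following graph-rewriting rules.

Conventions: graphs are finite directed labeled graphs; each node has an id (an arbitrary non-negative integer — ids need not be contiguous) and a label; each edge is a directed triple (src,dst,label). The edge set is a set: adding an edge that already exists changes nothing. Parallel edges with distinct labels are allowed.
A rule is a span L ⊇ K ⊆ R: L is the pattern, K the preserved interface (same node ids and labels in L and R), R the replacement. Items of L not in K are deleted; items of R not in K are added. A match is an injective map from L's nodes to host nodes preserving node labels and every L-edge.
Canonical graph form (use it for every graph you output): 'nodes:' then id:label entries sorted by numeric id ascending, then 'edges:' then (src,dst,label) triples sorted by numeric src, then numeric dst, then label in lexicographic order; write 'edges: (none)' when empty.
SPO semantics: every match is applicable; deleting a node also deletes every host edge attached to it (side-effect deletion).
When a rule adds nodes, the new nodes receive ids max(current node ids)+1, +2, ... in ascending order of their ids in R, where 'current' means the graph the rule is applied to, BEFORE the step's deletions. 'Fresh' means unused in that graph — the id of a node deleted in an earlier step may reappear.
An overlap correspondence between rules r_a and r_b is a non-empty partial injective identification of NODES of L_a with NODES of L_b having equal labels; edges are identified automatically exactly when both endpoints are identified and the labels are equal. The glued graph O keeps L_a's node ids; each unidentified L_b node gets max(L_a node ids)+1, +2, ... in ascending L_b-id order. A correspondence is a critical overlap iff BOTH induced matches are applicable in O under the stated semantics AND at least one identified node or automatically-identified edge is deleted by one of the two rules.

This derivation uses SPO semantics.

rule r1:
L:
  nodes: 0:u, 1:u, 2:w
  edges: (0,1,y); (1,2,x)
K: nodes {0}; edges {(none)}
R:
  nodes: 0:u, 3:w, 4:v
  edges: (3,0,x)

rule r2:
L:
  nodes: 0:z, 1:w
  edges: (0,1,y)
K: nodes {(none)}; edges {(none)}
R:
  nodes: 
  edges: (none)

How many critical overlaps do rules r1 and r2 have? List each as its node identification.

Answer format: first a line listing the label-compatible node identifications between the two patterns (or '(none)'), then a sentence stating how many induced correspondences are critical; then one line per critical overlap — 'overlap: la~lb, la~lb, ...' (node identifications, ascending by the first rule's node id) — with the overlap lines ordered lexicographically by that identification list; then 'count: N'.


label-compatible node identifications between L(r1) and L(r2): 2~1
1 of the induced correspondences is a critical overlap of r1 and r2.
overlap: 2~1
count: 1


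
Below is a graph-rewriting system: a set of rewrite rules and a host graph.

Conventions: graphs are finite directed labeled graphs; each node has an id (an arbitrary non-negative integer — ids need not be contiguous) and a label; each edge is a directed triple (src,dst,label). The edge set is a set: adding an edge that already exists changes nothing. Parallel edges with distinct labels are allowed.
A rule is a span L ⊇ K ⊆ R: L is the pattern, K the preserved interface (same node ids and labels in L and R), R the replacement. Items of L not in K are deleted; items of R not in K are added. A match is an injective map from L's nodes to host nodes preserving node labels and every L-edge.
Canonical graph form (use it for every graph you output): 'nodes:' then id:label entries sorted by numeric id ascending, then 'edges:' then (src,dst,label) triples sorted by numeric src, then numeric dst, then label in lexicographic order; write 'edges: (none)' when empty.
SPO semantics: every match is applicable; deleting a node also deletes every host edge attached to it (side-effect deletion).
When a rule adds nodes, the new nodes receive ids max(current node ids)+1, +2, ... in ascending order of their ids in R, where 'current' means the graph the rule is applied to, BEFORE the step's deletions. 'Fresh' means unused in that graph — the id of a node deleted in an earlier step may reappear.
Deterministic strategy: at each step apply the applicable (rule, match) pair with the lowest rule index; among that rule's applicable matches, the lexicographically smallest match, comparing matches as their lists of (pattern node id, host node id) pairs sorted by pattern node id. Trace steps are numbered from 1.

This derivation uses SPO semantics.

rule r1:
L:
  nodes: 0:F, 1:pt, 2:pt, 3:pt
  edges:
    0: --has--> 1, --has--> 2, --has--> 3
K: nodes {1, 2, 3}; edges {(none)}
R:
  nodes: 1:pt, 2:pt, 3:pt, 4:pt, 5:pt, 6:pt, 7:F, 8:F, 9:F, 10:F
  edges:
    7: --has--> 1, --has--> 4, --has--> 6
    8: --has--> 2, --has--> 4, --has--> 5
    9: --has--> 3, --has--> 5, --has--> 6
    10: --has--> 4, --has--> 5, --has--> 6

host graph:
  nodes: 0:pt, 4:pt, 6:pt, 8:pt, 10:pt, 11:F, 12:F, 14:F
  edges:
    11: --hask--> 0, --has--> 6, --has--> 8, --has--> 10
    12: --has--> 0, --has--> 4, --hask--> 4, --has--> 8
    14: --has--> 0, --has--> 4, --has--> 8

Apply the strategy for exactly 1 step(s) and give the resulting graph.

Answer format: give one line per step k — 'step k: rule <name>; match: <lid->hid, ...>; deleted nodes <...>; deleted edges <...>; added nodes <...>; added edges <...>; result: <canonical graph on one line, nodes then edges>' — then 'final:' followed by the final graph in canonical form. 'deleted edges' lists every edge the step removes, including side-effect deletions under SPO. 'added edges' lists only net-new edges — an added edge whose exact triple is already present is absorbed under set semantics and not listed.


step 1: rule r1; match: 0->11, 1->6, 2->8, 3->10; deleted nodes 11; deleted edges (11,0,hask); (11,6,has); (11,8,has); (11,10,has); added nodes 15, 16, 17, 18, 19, 20, 21; added edges (18,6,has); (18,15,has); (18,17,has); (19,8,has); (19,15,has); (19,16,has); (20,10,has); (20,16,has); (20,17,has); (21,15,has); (21,16,has); (21,17,has); result: nodes: 0:pt, 4:pt, 6:pt, 8:pt, 10:pt, 12:F, 14:F, 15:pt, 16:pt, 17:pt, 18:F, 19:F, 20:F, 21:F edges: (12,0,has); (12,4,has); (12,4,hask); (12,8,has); (14,0,has); (14,4,has); (14,8,has); (18,6,has); (18,15,has); (18,17,has); (19,8,has); (19,15,has); (19,16,has); (20,10,has); (20,16,has); (20,17,has); (21,15,has); (21,16,has); (21,17,has)
final:
nodes: 0:pt, 4:pt, 6:pt, 8:pt, 10:pt, 12:F, 14:F, 15:pt, 16:pt, 17:pt, 18:F, 19:F, 20:F, 21:F
edges: (12,0,has); (12,4,has); (12,4,hask); (12,8,has); (14,0,has); (14,4,has); (14,8,has); (18,6,has); (18,15,has); (18,17,has); (19,8,has); (19,15,has); (19,16,has); (20,10,has); (20,16,has); (20,17,has); (21,15,has); (21,16,has); (21,17,has)
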